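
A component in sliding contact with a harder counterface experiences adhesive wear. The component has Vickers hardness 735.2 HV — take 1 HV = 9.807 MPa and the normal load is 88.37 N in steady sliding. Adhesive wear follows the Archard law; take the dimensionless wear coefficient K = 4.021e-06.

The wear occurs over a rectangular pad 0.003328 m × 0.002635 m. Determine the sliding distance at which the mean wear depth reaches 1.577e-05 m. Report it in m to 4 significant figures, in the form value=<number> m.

Intermediates appear rounded, and all working math keeps full float precision. Rounded just once to 4 significant figures.
Convert: Hardness H = 735.2 HV × 9.807 MPa/HV = 7210 MPa = 7.210e+09 Pa.
Convert: Contact area A = 0.003328 m × 0.002635 m = 8.769e-06 m².
In SI base units: W = 88.37 N, H = 7.210e+09 Pa, K = 4.021e-06.
Allowed volume V_lim = h_lim·A = 1.577e-05 · 8.769e-06 = 1.383e-10 m³.
Thus life L = V_lim·H/(K·W) = 1.383e-10 · 7.210e+09 / (4.021e-06 · 88.37) = 2806 m.

value=2806 m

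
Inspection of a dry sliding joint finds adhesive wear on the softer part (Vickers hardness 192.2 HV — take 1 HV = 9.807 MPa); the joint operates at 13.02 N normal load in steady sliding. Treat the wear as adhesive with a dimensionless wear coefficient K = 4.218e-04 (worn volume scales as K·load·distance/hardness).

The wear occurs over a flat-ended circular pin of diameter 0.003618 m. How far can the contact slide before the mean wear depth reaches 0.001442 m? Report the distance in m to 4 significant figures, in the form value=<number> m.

value=5088 m

The algebra runs at exact precision, and the intermediates are printed rounded. Rounded once at the end, at 4 significant digits.
Hardness H = 192.2 HV × 9.807 MPa/HV = 1885 MPa = 1.885e+09 Pa.
Contact area A = π·d²/4 = π·(0.003618 m)²/4 = 1.028e-05 m².
Working in SI base units: W = 13.02 N, H = 1.885e+09 Pa, K = 4.218e-04.
Allowed volume V_lim = h_lim·A = 0.001442 · 1.028e-05 = 1.482e-08 m³.
Inverting, life L = V_lim·H/(K·W) = 1.482e-08 · 1.885e+09 / (4.218e-04 · 13.02) = 5088 m.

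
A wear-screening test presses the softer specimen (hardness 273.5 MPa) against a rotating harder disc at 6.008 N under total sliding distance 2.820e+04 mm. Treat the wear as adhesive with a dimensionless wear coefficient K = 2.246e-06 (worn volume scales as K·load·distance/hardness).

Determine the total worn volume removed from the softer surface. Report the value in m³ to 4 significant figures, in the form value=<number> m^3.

value=1.391e-12 m^3

The algebra keeps full float precision, and intermediates appear rounded — a lone final rounding to four significant digits.
Path length L = 2.820e+04 mm = 28.20 m.
Hardness H = 273.5 MPa = 2.735e+08 Pa.
As SI base values: W = 6.008 N, H = 2.735e+08 Pa, K = 2.246e-06.
The Archard volume V = K·W·L/H = 2.246e-06 · 6.008 · 28.20 / 2.735e+08 = 1.391e-12 m³.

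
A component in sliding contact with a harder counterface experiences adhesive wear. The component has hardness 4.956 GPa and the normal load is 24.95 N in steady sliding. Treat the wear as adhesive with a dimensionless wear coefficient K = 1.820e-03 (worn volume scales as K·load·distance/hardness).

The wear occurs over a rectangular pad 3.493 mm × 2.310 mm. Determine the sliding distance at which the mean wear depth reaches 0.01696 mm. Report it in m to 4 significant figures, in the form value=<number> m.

The computation holds exact precision, and intermediate values are printed rounded; one final rounding, at 4 significant digits.
Convert: Hardness H = 4.956 GPa = 4.956e+09 Pa.
Convert: Pad sides 3.493 mm × 2.310 mm = 0.003493 m × 0.002310 m. Contact area A = 0.003493 m × 0.002310 m = 8.069e-06 m².
Convert: Depth limit h_lim = 0.01696 mm = 1.696e-05 m.
In SI base units, W = 24.95 N, H = 4.956e+09 Pa, K = 1.820e-03.
Allowed volume V_lim = h_lim·A = 1.696e-05 · 8.069e-06 = 1.368e-10 m³.
Sliding life L = V_lim·H/(K·W) = 1.368e-10 · 4.956e+09 / (1.820e-03 · 24.95) = 14.94 m.

value=14.94 m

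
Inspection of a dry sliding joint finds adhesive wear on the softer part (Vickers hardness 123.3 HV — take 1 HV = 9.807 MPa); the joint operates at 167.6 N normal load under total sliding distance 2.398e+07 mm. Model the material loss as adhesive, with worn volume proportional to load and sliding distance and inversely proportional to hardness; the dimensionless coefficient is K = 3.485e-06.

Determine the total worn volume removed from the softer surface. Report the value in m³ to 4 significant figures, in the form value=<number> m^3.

The algebra runs at full float precision, and printed values are rounded, and a single final rounding, at four significant figures.
Distance covered L = 2.398e+07 mm = 2.398e+04 m.
Hardness H = 123.3 HV × 9.807 MPa/HV = 1209 MPa = 1.209e+09 Pa.
Collected in SI base units: W = 167.6 N, H = 1.209e+09 Pa, K = 3.485e-06.
Worn volume V = K·W·L/H = 3.485e-06 · 167.6 · 2.398e+04 / 1.209e+09 = 1.158e-08 m³.

value=1.158e-08 m^3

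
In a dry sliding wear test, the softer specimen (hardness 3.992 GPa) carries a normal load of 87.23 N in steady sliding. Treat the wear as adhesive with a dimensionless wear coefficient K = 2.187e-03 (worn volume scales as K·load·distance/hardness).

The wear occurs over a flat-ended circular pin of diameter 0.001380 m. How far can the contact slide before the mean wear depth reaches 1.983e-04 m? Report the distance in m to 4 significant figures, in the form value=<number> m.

Each operation maintains full float precision, and intermediate values are printed rounded; one last rounding: 4 significant figures.
Convert: Hardness H = 3.992 GPa = 3.992e+09 Pa.
Convert: Contact area A = π·d²/4 = π·(0.001380 m)²/4 = 1.496e-06 m².
SI base units throughout: W = 87.23 N, H = 3.992e+09 Pa, K = 2.187e-03.
Wearable volume V_lim = h_lim·A = 1.983e-04 · 1.496e-06 = 2.966e-10 m³.
Sliding life L = V_lim·H/(K·W) = 2.966e-10 · 3.992e+09 / (2.187e-03 · 87.23) = 6.206 m.

value=6.206 m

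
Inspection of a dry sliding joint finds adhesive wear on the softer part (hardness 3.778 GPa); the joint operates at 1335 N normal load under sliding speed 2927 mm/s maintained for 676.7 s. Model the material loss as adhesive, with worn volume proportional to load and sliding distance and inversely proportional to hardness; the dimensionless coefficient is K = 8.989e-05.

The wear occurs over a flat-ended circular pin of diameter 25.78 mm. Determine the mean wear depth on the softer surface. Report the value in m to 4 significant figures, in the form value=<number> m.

value=1.205e-04 m

Intermediates appear rounded — every step runs at full float precision — rounded once at the end, at 4 significant digits.
Sliding speed v = 2927 mm/s = 2.927 m/s. Sliding distance L = v·t = 2.927 m/s × 676.7 s = 1981 m.
Hardness H = 3.778 GPa = 3.778e+09 Pa.
Pin diameter d = 25.78 mm = 0.02578 m. Contact area A = π·d²/4 = π·(0.02578 m)²/4 = 5.220e-04 m².
Working in SI base units: W = 1335 N, H = 3.778e+09 Pa, K = 8.989e-05.
Archard volume V = K·W·L/H = 8.989e-05 · 1335 · 1981 / 3.778e+09 = 6.291e-08 m³.
Depth of wear h = V/A = 6.291e-08 / 5.220e-04 = 1.205e-04 m.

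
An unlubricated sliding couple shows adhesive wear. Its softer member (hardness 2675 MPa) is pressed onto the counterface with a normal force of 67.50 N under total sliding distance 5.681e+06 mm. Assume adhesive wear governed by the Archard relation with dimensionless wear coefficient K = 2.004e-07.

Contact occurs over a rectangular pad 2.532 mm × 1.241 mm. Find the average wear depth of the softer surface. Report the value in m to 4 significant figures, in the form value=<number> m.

All arithmetic maintains full precision, and the intermediates are displayed rounded, and rounded once at the end: four significant digits.
Sliding distance L = 5.681e+06 mm = 5681 m.
Hardness H = 2675 MPa = 2.675e+09 Pa.
Pad sides 2.532 mm × 1.241 mm = 0.002532 m × 0.001241 m. Contact area A = 0.002532 m × 0.001241 m = 3.142e-06 m².
As SI base values: W = 67.50 N, H = 2.675e+09 Pa, K = 2.004e-07.
Archard relation: V = K·W·L/H = 2.004e-07 · 67.50 · 5681 / 2.675e+09 = 2.873e-11 m³.
Depth of wear h = V/A = 2.873e-11 / 3.142e-06 = 9.143e-06 m.

value=9.143e-06 m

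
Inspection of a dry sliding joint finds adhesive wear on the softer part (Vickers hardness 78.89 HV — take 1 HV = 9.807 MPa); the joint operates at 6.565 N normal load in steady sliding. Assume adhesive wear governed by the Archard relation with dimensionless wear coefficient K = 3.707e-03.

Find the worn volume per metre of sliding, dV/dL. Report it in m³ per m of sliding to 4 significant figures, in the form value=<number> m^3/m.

value=3.146e-11 m^3/m

Intermediate values are shown rounded. The algebra runs at exact precision; one final rounding, at four significant figures.
Hardness H = 78.89 HV × 9.807 MPa/HV = 773.7 MPa = 7.737e+08 Pa.
SI base units throughout: W = 6.565 N, H = 7.737e+08 Pa, K = 3.707e-03.
The wear rate dV/dL = K·W/H — distance-free: 3.707e-03 · 6.565 / 7.737e+08 = 3.146e-11 m³/m.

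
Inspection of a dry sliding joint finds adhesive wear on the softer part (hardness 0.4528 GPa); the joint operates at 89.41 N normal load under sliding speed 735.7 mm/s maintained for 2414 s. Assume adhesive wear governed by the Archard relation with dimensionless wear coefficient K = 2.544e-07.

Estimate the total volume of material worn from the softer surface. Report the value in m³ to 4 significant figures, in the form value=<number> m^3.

The intermediates are shown rounded. The computation carries exact precision — one last rounding to four significant digits.
Sliding speed v = 735.7 mm/s = 0.7357 m/s. Distance covered L = v·t = 0.7357 m/s × 2414 s = 1776 m.
Hardness H = 0.4528 GPa = 4.528e+08 Pa.
As SI base values: W = 89.41 N, H = 4.528e+08 Pa, K = 2.544e-07.
The Archard volume V = K·W·L/H = 2.544e-07 · 89.41 · 1776 / 4.528e+08 = 8.921e-11 m³.

value=8.921e-11 m^3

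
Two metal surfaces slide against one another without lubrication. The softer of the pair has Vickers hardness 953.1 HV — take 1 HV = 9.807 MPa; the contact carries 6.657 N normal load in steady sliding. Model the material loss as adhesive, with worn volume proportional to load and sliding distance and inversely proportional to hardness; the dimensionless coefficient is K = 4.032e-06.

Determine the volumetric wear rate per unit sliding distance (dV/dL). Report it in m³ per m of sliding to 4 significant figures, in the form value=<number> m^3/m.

Printed values are rounded; the algebra holds full float precision; rounded once at the end, at 4 significant figures.
Hardness H = 953.1 HV × 9.807 MPa/HV = 9347 MPa = 9.347e+09 Pa.
Collected in SI base units: W = 6.657 N, H = 9.347e+09 Pa, K = 4.032e-06.
Sliding wear rate dV/dL = K·W/H (no L dependence): 4.032e-06 · 6.657 / 9.347e+09 = 2.872e-15 m³/m.

value=2.872e-15 m^3/m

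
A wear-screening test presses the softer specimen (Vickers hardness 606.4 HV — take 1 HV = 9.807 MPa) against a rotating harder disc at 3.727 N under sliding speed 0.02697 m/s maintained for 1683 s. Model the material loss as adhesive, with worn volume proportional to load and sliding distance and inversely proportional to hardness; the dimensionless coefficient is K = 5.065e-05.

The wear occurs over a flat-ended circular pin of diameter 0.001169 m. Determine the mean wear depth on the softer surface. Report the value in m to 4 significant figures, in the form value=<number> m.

value=1.342e-06 m

The computation carries full float precision. Intermediates are displayed rounded — a single final rounding, at four significant digits.
Sliding distance L = v·t = 0.02697 m/s × 1683 s = 45.39 m.
Hardness H = 606.4 HV × 9.807 MPa/HV = 5947 MPa = 5.947e+09 Pa.
Contact area A = π·d²/4 = π·(0.001169 m)²/4 = 1.073e-06 m².
Restated in SI base units: W = 3.727 N, H = 5.947e+09 Pa, K = 5.065e-05.
By Archard's law, V = K·W·L/H = 5.065e-05 · 3.727 · 45.39 / 5.947e+09 = 1.441e-12 m³.
Depth of wear h = V/A = 1.441e-12 / 1.073e-06 = 1.342e-06 m.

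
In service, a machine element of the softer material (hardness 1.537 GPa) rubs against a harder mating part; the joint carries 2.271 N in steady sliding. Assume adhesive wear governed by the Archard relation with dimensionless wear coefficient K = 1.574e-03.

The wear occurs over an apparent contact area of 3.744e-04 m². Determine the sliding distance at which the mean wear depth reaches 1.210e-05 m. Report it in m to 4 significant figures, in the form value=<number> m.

value=1948 m

All working math maintains full precision, and shown intermediates are rounded. Rounded just once to four significant digits.
Convert: Hardness H = 1.537 GPa = 1.537e+09 Pa.
Collected in SI base units: W = 2.271 N, H = 1.537e+09 Pa, K = 1.574e-03.
Volume at the limit: V_lim = h_lim·A = 1.210e-05 · 3.744e-04 = 4.530e-09 m³.
So the life L = V_lim·H/(K·W) = 4.530e-09 · 1.537e+09 / (1.574e-03 · 2.271) = 1948 m.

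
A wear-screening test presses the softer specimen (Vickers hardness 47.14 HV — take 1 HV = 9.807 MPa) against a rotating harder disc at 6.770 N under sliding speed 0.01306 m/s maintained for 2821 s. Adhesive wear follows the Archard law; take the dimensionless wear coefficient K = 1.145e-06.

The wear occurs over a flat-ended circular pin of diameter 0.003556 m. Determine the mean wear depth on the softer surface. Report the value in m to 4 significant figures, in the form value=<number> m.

Printed values are rounded; all working math holds full float precision. Rounded just once: 4 significant figures.
Distance covered L = v·t = 0.01306 m/s × 2821 s = 36.84 m.
Hardness H = 47.14 HV × 9.807 MPa/HV = 462.3 MPa = 4.623e+08 Pa.
Contact area A = π·d²/4 = π·(0.003556 m)²/4 = 9.931e-06 m².
Expressed in SI base units: W = 6.770 N, H = 4.623e+08 Pa, K = 1.145e-06.
Apply Archard: V = K·W·L/H = 1.145e-06 · 6.770 · 36.84 / 4.623e+08 = 6.178e-13 m³.
Depth of wear h = V/A = 6.178e-13 / 9.931e-06 = 6.220e-08 m.

value=6.220e-08 m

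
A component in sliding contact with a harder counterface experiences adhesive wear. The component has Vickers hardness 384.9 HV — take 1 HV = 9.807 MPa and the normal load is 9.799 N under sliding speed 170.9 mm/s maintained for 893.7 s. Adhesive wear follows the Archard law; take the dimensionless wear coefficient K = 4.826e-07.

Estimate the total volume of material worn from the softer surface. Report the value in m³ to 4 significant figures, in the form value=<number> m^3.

value=1.913e-13 m^3

Shown intermediates are rounded. The algebra holds full precision, and rounded once at the end, at 4 significant digits.
Convert: Sliding speed v = 170.9 mm/s = 0.1709 m/s. Sliding distance L = v·t = 0.1709 m/s × 893.7 s = 152.7 m.
Convert: Hardness H = 384.9 HV × 9.807 MPa/HV = 3775 MPa = 3.775e+09 Pa.
Restated in SI base units: W = 9.799 N, H = 3.775e+09 Pa, K = 4.826e-07.
The Archard volume V = K·W·L/H = 4.826e-07 · 9.799 · 152.7 / 3.775e+09 = 1.913e-13 m³.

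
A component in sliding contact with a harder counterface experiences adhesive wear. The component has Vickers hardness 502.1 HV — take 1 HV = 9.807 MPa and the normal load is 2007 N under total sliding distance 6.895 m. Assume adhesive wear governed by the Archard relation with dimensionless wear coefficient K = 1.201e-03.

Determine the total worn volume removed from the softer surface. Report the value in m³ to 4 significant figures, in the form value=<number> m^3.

value=3.375e-09 m^3

Intermediates appear rounded, and each operation keeps full float precision. Rounded just once, at 4 significant figures.
Convert: Hardness H = 502.1 HV × 9.807 MPa/HV = 4924 MPa = 4.924e+09 Pa.
Restated in SI base units: W = 2007 N, H = 4.924e+09 Pa, K = 1.201e-03.
Wear volume V = K·W·L/H = 1.201e-03 · 2007 · 6.895 / 4.924e+09 = 3.375e-09 m³.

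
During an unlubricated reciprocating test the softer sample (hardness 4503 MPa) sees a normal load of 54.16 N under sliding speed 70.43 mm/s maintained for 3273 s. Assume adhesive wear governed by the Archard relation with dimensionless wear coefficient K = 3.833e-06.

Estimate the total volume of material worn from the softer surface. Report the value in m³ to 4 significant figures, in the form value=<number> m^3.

value=1.063e-11 m^3

All arithmetic holds exact precision — the intermediates are displayed rounded. Rounded once at the end: 4 significant digits.
Convert: Sliding speed v = 70.43 mm/s = 0.07043 m/s. Sliding distance L = v·t = 0.07043 m/s × 3273 s = 230.5 m.
Convert: Hardness H = 4503 MPa = 4.503e+09 Pa.
Working in SI base units: W = 54.16 N, H = 4.503e+09 Pa, K = 3.833e-06.
Apply Archard: V = K·W·L/H = 3.833e-06 · 54.16 · 230.5 / 4.503e+09 = 1.063e-11 m³.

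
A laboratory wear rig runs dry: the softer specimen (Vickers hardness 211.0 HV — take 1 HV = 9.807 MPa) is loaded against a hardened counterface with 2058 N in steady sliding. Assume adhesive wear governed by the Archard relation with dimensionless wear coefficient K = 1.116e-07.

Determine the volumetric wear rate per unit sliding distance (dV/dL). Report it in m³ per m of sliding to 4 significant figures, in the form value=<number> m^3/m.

value=1.110e-13 m^3/m

The computation carries full precision — the intermediates are displayed rounded. Rounded just once: 4 significant figures.
Hardness H = 211.0 HV × 9.807 MPa/HV = 2069 MPa = 2.069e+09 Pa.
In SI base units, W = 2058 N, H = 2.069e+09 Pa, K = 1.116e-07.
Volumetric rate dV/dL = K·W/H, per unit distance: 1.116e-07 · 2058 / 2.069e+09 = 1.110e-13 m³/m.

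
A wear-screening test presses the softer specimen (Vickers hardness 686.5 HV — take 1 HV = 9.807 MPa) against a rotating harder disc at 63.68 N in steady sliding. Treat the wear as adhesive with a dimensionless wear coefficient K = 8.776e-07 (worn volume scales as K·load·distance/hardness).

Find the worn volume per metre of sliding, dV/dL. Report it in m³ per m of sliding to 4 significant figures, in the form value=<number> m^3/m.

value=8.301e-15 m^3/m

Every step keeps full float precision, and the intermediates appear rounded. Rounded once at the end: four significant digits.
Hardness H = 686.5 HV × 9.807 MPa/HV = 6733 MPa = 6.733e+09 Pa.
In SI base units: W = 63.68 N, H = 6.733e+09 Pa, K = 8.776e-07.
Rate of wear dV/dL = K·W/H (no L dependence): 8.776e-07 · 63.68 / 6.733e+09 = 8.301e-15 m³/m.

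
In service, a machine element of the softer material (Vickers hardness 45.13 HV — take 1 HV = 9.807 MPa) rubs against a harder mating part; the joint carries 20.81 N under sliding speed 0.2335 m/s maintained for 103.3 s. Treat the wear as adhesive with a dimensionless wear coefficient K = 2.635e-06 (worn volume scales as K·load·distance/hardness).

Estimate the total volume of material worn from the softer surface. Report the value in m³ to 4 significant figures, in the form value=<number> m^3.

The intermediates are displayed rounded — every step runs at full float precision, and one last rounding to four significant figures.
Convert: Path length L = v·t = 0.2335 m/s × 103.3 s = 24.12 m.
Convert: Hardness H = 45.13 HV × 9.807 MPa/HV = 442.6 MPa = 4.426e+08 Pa.
Expressed in SI base units: W = 20.81 N, H = 4.426e+08 Pa, K = 2.635e-06.
Worn volume V = K·W·L/H = 2.635e-06 · 20.81 · 24.12 / 4.426e+08 = 2.988e-12 m³.

value=2.988e-12 m^3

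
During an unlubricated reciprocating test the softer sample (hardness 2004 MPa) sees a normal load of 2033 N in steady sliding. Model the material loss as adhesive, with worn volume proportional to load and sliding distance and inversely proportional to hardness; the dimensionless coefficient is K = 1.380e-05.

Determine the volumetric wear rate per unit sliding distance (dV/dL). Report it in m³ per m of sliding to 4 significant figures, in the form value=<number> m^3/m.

Each operation keeps full precision; intermediates are printed rounded; one final rounding to four significant digits.
Convert: Hardness H = 2004 MPa = 2.004e+09 Pa.
Expressed in SI base units: W = 2033 N, H = 2.004e+09 Pa, K = 1.380e-05.
The wear rate dV/dL = K·W/H, per unit distance: 1.380e-05 · 2033 / 2.004e+09 = 1.400e-11 m³/m.

value=1.400e-11 m^3/m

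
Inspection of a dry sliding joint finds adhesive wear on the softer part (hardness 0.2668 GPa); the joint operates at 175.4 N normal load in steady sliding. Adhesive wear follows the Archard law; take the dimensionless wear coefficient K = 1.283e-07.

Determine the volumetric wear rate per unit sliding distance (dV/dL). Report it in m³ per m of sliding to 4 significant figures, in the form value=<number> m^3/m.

Intermediates appear rounded, and the algebra maintains full precision; rounded once at the end, at 4 significant digits.
Convert: Hardness H = 0.2668 GPa = 2.668e+08 Pa.
Restated in SI base units: W = 175.4 N, H = 2.668e+08 Pa, K = 1.283e-07.
Wear rate dV/dL = K·W/H (no L dependence): 1.283e-07 · 175.4 / 2.668e+08 = 8.435e-14 m³/m.

value=8.435e-14 m^3/m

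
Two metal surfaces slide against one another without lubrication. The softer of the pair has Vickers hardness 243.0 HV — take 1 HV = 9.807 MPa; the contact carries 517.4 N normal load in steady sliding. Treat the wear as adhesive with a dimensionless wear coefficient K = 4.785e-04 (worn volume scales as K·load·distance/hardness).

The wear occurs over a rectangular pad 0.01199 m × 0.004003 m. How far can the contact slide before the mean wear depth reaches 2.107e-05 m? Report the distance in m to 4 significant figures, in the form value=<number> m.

value=9.734 m

Intermediates are printed rounded. The algebra runs at full float precision, and a single final rounding, at 4 significant digits.
Convert: Hardness H = 243.0 HV × 9.807 MPa/HV = 2383 MPa = 2.383e+09 Pa.
Convert: Contact area A = 0.01199 m × 0.004003 m = 4.800e-05 m².
Collected in SI base units: W = 517.4 N, H = 2.383e+09 Pa, K = 4.785e-04.
Permissible volume V_lim = h_lim·A = 2.107e-05 · 4.800e-05 = 1.011e-09 m³.
So the life L = V_lim·H/(K·W) = 1.011e-09 · 2.383e+09 / (4.785e-04 · 517.4) = 9.734 m.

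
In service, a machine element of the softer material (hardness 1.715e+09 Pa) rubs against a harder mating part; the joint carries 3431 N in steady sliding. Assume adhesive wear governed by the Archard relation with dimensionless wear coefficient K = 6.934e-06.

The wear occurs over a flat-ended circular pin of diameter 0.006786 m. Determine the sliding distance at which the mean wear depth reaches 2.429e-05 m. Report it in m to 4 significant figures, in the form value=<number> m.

value=63.33 m

Every step keeps exact precision; intermediate values are displayed rounded; a single final rounding, at four significant figures.
Contact area A = π·d²/4 = π·(0.006786 m)²/4 = 3.617e-05 m².
SI base units throughout: W = 3431 N, H = 1.715e+09 Pa, K = 6.934e-06.
Permissible volume V_lim = h_lim·A = 2.429e-05 · 3.617e-05 = 8.785e-10 m³.
Life L = V_lim·H/(K·W) = 8.785e-10 · 1.715e+09 / (6.934e-06 · 3431) = 63.33 m.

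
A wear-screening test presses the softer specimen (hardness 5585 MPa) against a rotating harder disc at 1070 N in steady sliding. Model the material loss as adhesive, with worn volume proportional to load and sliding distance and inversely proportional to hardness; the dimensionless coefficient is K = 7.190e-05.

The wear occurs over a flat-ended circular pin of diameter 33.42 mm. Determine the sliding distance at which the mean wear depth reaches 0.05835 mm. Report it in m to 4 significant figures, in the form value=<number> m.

value=3716 m

The computation maintains exact precision — printed values are rounded — rounded just once, at four significant digits.
Convert: Hardness H = 5585 MPa = 5.585e+09 Pa.
Convert: Pin diameter d = 33.42 mm = 0.03342 m. Contact area A = π·d²/4 = π·(0.03342 m)²/4 = 8.772e-04 m².
Convert: Depth limit h_lim = 0.05835 mm = 5.835e-05 m.
Collected in SI base units: W = 1070 N, H = 5.585e+09 Pa, K = 7.190e-05.
Volume at the limit: V_lim = h_lim·A = 5.835e-05 · 8.772e-04 = 5.119e-08 m³.
Life L = V_lim·H/(K·W) = 5.119e-08 · 5.585e+09 / (7.190e-05 · 1070) = 3716 m.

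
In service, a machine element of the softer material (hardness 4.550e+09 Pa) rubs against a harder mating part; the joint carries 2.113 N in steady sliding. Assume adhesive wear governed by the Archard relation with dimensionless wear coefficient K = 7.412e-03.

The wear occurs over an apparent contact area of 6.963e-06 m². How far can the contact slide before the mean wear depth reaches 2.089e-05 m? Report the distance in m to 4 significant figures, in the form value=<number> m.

Intermediate values appear rounded — every step carries full precision; rounded just once to four significant figures.
As SI base values: W = 2.113 N, H = 4.550e+09 Pa, K = 7.412e-03.
Permissible volume V_lim = h_lim·A = 2.089e-05 · 6.963e-06 = 1.455e-10 m³.
So the life L = V_lim·H/(K·W) = 1.455e-10 · 4.550e+09 / (7.412e-03 · 2.113) = 42.26 m.

value=42.26 m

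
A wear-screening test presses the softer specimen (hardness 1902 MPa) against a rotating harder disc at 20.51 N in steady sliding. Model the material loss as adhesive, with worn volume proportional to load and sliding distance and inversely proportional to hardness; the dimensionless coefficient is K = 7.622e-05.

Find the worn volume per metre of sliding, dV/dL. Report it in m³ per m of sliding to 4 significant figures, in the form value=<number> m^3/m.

value=8.219e-13 m^3/m

The algebra carries full precision; printed values are rounded, and rounded just once, at four significant figures.
Convert: Hardness H = 1902 MPa = 1.902e+09 Pa.
In SI base units, W = 20.51 N, H = 1.902e+09 Pa, K = 7.622e-05.
Wear rate dV/dL = K·W/H: 7.622e-05 · 20.51 / 1.902e+09 = 8.219e-13 m³/m.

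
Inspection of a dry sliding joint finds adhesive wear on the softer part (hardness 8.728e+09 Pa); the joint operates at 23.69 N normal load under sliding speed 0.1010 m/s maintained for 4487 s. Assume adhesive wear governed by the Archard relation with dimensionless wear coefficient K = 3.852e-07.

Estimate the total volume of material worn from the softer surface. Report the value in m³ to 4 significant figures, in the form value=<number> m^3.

Each operation runs at full precision, and intermediate values are displayed rounded; one last rounding, at four significant digits.
Convert: Sliding distance L = v·t = 0.1010 m/s × 4487 s = 453.2 m.
Restated in SI base units: W = 23.69 N, H = 8.728e+09 Pa, K = 3.852e-07.
Archard relation: V = K·W·L/H = 3.852e-07 · 23.69 · 453.2 / 8.728e+09 = 4.738e-13 m³.

value=4.738e-13 m^3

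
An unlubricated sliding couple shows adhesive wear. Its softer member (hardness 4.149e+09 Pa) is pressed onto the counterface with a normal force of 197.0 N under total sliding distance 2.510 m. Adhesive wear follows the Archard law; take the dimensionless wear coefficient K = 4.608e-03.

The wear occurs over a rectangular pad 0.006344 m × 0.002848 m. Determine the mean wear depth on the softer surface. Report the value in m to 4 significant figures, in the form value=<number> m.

Intermediates are printed rounded — every step carries full precision, and one final rounding: 4 significant digits.
Contact area A = 0.006344 m × 0.002848 m = 1.807e-05 m².
Working in SI base units: W = 197.0 N, H = 4.149e+09 Pa, K = 4.608e-03.
By Archard's law, V = K·W·L/H = 4.608e-03 · 197.0 · 2.510 / 4.149e+09 = 5.492e-10 m³.
Wear depth h = V/A = 5.492e-10 / 1.807e-05 = 3.040e-05 m.

value=3.040e-05 m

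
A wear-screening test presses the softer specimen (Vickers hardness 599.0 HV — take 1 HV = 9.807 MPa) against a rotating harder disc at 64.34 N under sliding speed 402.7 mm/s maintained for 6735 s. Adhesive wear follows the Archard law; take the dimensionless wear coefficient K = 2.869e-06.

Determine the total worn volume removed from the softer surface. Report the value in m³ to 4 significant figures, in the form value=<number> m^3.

value=8.523e-11 m^3

The algebra maintains full precision — quoted intermediates are rounded — a single final rounding, at 4 significant digits.
Convert: Sliding speed v = 402.7 mm/s = 0.4027 m/s. The distance L = v·t = 0.4027 m/s × 6735 s = 2712 m.
Convert: Hardness H = 599.0 HV × 9.807 MPa/HV = 5874 MPa = 5.874e+09 Pa.
Collected in SI base units: W = 64.34 N, H = 5.874e+09 Pa, K = 2.869e-06.
By Archard's law, V = K·W·L/H = 2.869e-06 · 64.34 · 2712 / 5.874e+09 = 8.523e-11 m³.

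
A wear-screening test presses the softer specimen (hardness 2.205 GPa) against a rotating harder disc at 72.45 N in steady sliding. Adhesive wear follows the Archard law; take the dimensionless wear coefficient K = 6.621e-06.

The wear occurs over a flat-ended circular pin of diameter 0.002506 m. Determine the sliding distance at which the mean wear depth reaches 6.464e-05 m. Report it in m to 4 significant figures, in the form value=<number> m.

The intermediates are displayed rounded; every step keeps exact precision — a single final rounding, at 4 significant digits.
Hardness H = 2.205 GPa = 2.205e+09 Pa.
Contact area A = π·d²/4 = π·(0.002506 m)²/4 = 4.932e-06 m².
SI base units throughout: W = 72.45 N, H = 2.205e+09 Pa, K = 6.621e-06.
Volume at the limit: V_lim = h_lim·A = 6.464e-05 · 4.932e-06 = 3.188e-10 m³.
Life L = V_lim·H/(K·W) = 3.188e-10 · 2.205e+09 / (6.621e-06 · 72.45) = 1466 m.

value=1466 m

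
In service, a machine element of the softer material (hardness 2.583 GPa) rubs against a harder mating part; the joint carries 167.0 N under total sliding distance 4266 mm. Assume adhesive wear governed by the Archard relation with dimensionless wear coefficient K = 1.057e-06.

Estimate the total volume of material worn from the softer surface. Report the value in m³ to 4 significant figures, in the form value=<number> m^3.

All working math keeps exact precision — intermediates are displayed rounded, and a single final rounding, at four significant figures.
Path length L = 4266 mm = 4.266 m.
Hardness H = 2.583 GPa = 2.583e+09 Pa.
In SI base units: W = 167.0 N, H = 2.583e+09 Pa, K = 1.057e-06.
Worn volume V = K·W·L/H = 1.057e-06 · 167.0 · 4.266 / 2.583e+09 = 2.915e-13 m³.

value=2.915e-13 m^3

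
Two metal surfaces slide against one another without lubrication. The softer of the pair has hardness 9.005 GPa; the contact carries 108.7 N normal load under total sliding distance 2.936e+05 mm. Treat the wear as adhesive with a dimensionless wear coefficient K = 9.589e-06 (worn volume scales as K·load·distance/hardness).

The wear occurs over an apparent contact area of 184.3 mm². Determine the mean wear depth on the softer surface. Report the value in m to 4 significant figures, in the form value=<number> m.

All working math holds full float precision; the intermediates are displayed rounded, and rounded once at the end: 4 significant figures.
Distance L = 2.936e+05 mm = 293.6 m.
Hardness H = 9.005 GPa = 9.005e+09 Pa.
Contact area A = 184.3 mm² = 1.843e-04 m².
In SI base units, W = 108.7 N, H = 9.005e+09 Pa, K = 9.589e-06.
The Archard volume V = K·W·L/H = 9.589e-06 · 108.7 · 293.6 / 9.005e+09 = 3.398e-11 m³.
Average depth h = V/A = 3.398e-11 / 1.843e-04 = 1.844e-07 m.

value=1.844e-07 m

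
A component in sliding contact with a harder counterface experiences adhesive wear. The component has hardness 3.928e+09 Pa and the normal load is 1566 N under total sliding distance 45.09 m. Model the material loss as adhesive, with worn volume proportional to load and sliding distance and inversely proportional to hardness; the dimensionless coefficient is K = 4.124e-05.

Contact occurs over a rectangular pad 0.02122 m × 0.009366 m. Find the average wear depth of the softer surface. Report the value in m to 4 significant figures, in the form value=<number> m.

The computation holds exact precision — intermediates appear rounded, and rounded once at the end, at four significant figures.
Convert: Contact area A = 0.02122 m × 0.009366 m = 1.987e-04 m².
Collected in SI base units: W = 1566 N, H = 3.928e+09 Pa, K = 4.124e-05.
Archard volume V = K·W·L/H = 4.124e-05 · 1566 · 45.09 / 3.928e+09 = 7.413e-10 m³.
Depth h = V/A = 7.413e-10 / 1.987e-04 = 3.730e-06 m.

value=3.730e-06 m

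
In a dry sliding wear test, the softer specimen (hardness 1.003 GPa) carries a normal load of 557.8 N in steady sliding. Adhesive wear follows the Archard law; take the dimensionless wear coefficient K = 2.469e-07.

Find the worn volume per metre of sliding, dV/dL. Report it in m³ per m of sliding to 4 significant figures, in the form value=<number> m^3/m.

The computation runs at full float precision — the intermediates are printed rounded. Rounded just once: four significant figures.
Convert: Hardness H = 1.003 GPa = 1.003e+09 Pa.
Collected in SI base units: W = 557.8 N, H = 1.003e+09 Pa, K = 2.469e-07.
Volumetric rate dV/dL = K·W/H — distance-free: 2.469e-07 · 557.8 / 1.003e+09 = 1.373e-13 m³/m.

value=1.373e-13 m^3/m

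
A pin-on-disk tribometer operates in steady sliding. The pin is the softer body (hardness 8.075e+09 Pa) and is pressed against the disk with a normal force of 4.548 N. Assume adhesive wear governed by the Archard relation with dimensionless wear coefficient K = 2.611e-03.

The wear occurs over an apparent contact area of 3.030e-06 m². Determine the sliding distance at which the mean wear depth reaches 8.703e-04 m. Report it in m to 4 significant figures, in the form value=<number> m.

value=1793 m

The computation runs at full float precision; displayed values are rounded, and rounded once at the end: four significant figures.
Restated in SI base units: W = 4.548 N, H = 8.075e+09 Pa, K = 2.611e-03.
Volume at the limit: V_lim = h_lim·A = 8.703e-04 · 3.030e-06 = 2.637e-09 m³.
So the life L = V_lim·H/(K·W) = 2.637e-09 · 8.075e+09 / (2.611e-03 · 4.548) = 1793 m.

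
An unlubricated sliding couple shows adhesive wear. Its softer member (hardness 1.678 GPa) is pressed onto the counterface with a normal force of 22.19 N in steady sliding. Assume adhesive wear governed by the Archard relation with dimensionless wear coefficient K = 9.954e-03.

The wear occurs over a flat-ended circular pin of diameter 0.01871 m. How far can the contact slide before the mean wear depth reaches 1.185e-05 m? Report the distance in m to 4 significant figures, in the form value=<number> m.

The intermediates appear rounded; every step keeps exact precision, and rounded once at the end, at 4 significant figures.
Hardness H = 1.678 GPa = 1.678e+09 Pa.
Contact area A = π·d²/4 = π·(0.01871 m)²/4 = 2.749e-04 m².
As SI base values: W = 22.19 N, H = 1.678e+09 Pa, K = 9.954e-03.
Permissible volume V_lim = h_lim·A = 1.185e-05 · 2.749e-04 = 3.258e-09 m³.
So the life L = V_lim·H/(K·W) = 3.258e-09 · 1.678e+09 / (9.954e-03 · 22.19) = 24.75 m.

value=24.75 m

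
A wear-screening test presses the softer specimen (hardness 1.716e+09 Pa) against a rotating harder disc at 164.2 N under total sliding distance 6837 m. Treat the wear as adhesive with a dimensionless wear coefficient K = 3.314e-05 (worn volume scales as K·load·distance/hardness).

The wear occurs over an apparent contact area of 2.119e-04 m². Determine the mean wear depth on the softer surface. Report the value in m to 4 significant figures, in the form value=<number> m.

value=1.023e-04 m

The algebra carries full precision; intermediate values appear rounded. Rounded once at the end: four significant figures.
In SI base units, W = 164.2 N, H = 1.716e+09 Pa, K = 3.314e-05.
Worn volume V = K·W·L/H = 3.314e-05 · 164.2 · 6837 / 1.716e+09 = 2.168e-08 m³.
Average depth h = V/A = 2.168e-08 / 2.119e-04 = 1.023e-04 m.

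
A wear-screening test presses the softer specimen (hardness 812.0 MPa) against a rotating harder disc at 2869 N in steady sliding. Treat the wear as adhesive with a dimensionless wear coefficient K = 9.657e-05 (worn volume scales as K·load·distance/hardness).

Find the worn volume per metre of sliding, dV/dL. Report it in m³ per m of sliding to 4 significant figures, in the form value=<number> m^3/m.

Intermediates are shown rounded — each operation holds full precision, and a single final rounding, at 4 significant figures.
Convert: Hardness H = 812.0 MPa = 8.120e+08 Pa.
In SI base units, W = 2869 N, H = 8.120e+08 Pa, K = 9.657e-05.
Wear rate dV/dL = K·W/H (independent of L): 9.657e-05 · 2869 / 8.120e+08 = 3.412e-10 m³/m.

value=3.412e-10 m^3/m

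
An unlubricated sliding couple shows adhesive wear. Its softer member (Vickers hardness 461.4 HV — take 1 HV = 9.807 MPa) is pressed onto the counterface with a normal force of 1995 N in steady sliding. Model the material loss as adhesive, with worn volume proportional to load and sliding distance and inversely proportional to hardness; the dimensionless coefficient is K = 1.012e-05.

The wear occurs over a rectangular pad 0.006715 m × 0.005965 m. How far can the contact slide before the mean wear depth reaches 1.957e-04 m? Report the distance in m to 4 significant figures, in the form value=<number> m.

Intermediate values appear rounded — all arithmetic carries full precision. Rounded just once, at four significant digits.
Convert: Hardness H = 461.4 HV × 9.807 MPa/HV = 4525 MPa = 4.525e+09 Pa.
Convert: Contact area A = 0.006715 m × 0.005965 m = 4.005e-05 m².
In SI base units: W = 1995 N, H = 4.525e+09 Pa, K = 1.012e-05.
Wearable volume V_lim = h_lim·A = 1.957e-04 · 4.005e-05 = 7.839e-09 m³.
Sliding life L = V_lim·H/(K·W) = 7.839e-09 · 4.525e+09 / (1.012e-05 · 1995) = 1757 m.

value=1757 m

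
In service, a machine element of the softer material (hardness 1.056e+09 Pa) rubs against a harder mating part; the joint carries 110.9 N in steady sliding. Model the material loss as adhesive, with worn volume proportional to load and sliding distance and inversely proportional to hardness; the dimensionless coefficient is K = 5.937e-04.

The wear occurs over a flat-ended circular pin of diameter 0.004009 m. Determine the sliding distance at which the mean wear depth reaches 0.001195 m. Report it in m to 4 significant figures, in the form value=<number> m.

value=241.9 m

The intermediates appear rounded — the algebra carries full float precision; rounded just once, at four significant figures.
Contact area A = π·d²/4 = π·(0.004009 m)²/4 = 1.262e-05 m².
Expressed in SI base units: W = 110.9 N, H = 1.056e+09 Pa, K = 5.937e-04.
At the depth limit, V_lim = h_lim·A = 0.001195 · 1.262e-05 = 1.508e-08 m³.
So the life L = V_lim·H/(K·W) = 1.508e-08 · 1.056e+09 / (5.937e-04 · 110.9) = 241.9 m.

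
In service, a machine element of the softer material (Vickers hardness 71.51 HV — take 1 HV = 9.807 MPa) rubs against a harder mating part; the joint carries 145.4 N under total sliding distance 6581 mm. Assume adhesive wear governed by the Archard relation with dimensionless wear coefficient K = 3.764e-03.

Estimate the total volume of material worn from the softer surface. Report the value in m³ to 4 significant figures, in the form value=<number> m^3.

Each operation maintains exact precision. Intermediate values are printed rounded. Rounded just once: 4 significant figures.
Sliding distance L = 6581 mm = 6.581 m.
Hardness H = 71.51 HV × 9.807 MPa/HV = 701.3 MPa = 7.013e+08 Pa.
In SI base units: W = 145.4 N, H = 7.013e+08 Pa, K = 3.764e-03.
The Archard volume V = K·W·L/H = 3.764e-03 · 145.4 · 6.581 / 7.013e+08 = 5.136e-09 m³.

value=5.136e-09 m^3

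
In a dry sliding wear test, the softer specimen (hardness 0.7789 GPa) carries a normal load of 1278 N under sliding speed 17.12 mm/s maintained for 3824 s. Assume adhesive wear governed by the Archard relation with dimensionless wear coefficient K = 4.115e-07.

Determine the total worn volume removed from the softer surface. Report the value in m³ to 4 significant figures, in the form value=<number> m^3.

value=4.420e-11 m^3

Every step maintains full precision, and intermediate values are printed rounded. Rounded once at the end, at four significant digits.
Sliding speed v = 17.12 mm/s = 0.01712 m/s. Path length L = v·t = 0.01712 m/s × 3824 s = 65.47 m.
Hardness H = 0.7789 GPa = 7.789e+08 Pa.
Working in SI base units: W = 1278 N, H = 7.789e+08 Pa, K = 4.115e-07.
Apply Archard: V = K·W·L/H = 4.115e-07 · 1278 · 65.47 / 7.789e+08 = 4.420e-11 m³.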